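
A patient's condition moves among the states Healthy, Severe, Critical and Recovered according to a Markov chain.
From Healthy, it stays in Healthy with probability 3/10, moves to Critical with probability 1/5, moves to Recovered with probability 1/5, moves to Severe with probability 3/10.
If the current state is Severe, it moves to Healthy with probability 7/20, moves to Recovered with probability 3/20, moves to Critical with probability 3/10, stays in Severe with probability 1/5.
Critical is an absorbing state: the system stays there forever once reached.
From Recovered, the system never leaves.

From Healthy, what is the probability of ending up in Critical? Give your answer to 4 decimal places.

Let h(s) be the probability of absorption at Critical starting from transient state s. Then h(Critical) = 1 and h(Recovered) = 0. By first-step analysis:
h(Healthy) = 0.3·h(Healthy) + 0.3·h(Severe) + 0.2·1 + 0.2·0
h(Severe) = 0.35·h(Healthy) + 0.2·h(Severe) + 0.3·1 + 0.15·0
Solving: h(Healthy) = 0.5495, h(Severe) = 0.6154.
Starting from Healthy, the probability is 0.5495.

0.5495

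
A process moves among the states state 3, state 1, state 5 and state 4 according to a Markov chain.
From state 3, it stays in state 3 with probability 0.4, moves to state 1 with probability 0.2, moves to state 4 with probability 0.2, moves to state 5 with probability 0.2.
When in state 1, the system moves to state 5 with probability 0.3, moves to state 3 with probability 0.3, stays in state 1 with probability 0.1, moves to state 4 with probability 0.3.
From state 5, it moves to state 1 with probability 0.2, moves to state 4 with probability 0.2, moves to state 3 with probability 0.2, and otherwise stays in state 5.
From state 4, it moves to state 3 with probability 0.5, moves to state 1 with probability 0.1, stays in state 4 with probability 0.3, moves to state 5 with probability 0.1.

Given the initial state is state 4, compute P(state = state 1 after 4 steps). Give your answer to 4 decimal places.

Propagate the distribution vector 4 steps from state 4.
After 0 steps: (0.0000, 0.0000, 0.0000, 1.0000)
After 1 step: (0.5000, 0.1000, 0.1000, 0.3000)
After 2 steps: (0.4000, 0.1600, 0.2000, 0.2400)
After 3 steps: (0.3680, 0.1600, 0.2320, 0.2400)
After 4 steps: (0.3616, 0.1600, 0.2384, 0.2400)
P(in state 1 after 4 steps) = 0.1600

0.1600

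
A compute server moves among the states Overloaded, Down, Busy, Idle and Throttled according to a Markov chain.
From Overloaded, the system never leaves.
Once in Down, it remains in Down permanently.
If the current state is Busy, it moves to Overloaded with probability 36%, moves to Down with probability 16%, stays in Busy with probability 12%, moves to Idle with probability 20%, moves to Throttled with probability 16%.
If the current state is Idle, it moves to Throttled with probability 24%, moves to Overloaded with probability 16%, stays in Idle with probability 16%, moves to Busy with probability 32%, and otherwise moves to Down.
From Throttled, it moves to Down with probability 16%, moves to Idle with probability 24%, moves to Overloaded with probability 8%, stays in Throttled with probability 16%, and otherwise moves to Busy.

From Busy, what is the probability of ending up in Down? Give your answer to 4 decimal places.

Let h(s) be the probability of absorption at Down starting from transient state s. Then h(Down) = 1 and h(Overloaded) = 0. By first-step analysis:
h(Busy) = 0.36·0 + 0.16·1 + 0.12·h(Busy) + 0.2·h(Idle) + 0.16·h(Throttled)
h(Idle) = 0.16·0 + 0.12·1 + 0.32·h(Busy) + 0.16·h(Idle) + 0.24·h(Throttled)
h(Throttled) = 0.08·0 + 0.16·1 + 0.36·h(Busy) + 0.24·h(Idle) + 0.16·h(Throttled)
Solving: h(Busy) = 0.3595, h(Idle) = 0.4119, h(Throttled) = 0.4622.
Starting from Busy, the probability is 0.3595.

0.3595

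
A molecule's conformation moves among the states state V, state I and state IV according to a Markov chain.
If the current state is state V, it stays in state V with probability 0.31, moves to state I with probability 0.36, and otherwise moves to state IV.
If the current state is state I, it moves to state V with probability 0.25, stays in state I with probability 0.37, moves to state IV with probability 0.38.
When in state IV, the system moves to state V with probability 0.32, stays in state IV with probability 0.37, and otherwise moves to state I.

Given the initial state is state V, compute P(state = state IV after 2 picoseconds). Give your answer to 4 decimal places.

0.3612

Sum over the intermediate state after 1 picosecond:
P = P(state V→state V)·P(state V→state IV) + P(state V→state I)·P(state I→state IV) + P(state V→state IV)·P(state IV→state IV)
  = 0.31×0.33 + 0.36×0.38 + 0.33×0.37
  = 0.1023 + 0.1368 + 0.1221 = 0.3612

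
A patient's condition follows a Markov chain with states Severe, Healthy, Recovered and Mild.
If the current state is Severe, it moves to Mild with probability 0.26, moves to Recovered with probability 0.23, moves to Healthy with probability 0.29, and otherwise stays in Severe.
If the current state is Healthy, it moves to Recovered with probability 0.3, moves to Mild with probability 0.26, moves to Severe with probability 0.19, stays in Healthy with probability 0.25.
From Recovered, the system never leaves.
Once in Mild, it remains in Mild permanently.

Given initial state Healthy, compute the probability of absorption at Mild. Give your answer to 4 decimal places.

Let h(s) be the probability of absorption at Mild starting from transient state s. Then h(Mild) = 1 and h(Recovered) = 0. By first-step analysis:
h(Severe) = 0.22·h(Severe) + 0.29·h(Healthy) + 0.23·0 + 0.26·1
h(Healthy) = 0.19·h(Severe) + 0.25·h(Healthy) + 0.3·0 + 0.26·1
Solving: h(Severe) = 0.5103, h(Healthy) = 0.4759.
Starting from Healthy, the probability is 0.4759.

0.4759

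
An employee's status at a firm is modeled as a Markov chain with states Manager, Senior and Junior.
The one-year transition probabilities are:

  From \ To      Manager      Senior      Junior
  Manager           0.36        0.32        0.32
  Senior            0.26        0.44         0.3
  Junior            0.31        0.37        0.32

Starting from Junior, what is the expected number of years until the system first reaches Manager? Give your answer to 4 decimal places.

Let t(s) be the expected number of years to first reach Manager from state s, with t(Manager) = 0. Conditioning on the first year:
t(Senior) = 1 + 0.44·t(Senior) + 0.3·t(Junior)
t(Junior) = 1 + 0.37·t(Senior) + 0.32·t(Junior)
Solving: t(Senior) = 3.6323, t(Junior) = 3.4470.
Expected years from Junior to Manager: 3.4470.

3.4470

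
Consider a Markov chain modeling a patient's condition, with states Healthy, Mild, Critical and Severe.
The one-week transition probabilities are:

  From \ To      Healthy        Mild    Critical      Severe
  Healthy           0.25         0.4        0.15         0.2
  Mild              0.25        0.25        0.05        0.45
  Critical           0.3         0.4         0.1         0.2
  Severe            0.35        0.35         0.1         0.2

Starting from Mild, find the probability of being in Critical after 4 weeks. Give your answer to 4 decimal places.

0.0973

Propagate the distribution vector 4 weeks from Mild.
After 0 weeks: (0.0000, 1.0000, 0.0000, 0.0000)
After 1 week: (0.2500, 0.2500, 0.0500, 0.4500)
After 2 weeks: (0.2975, 0.3400, 0.1000, 0.2625)
After 3 weeks: (0.2813, 0.3359, 0.0979, 0.2850)
After 4 weeks: (0.2834, 0.3354, 0.0973, 0.2840)
P(in Critical after 4 weeks) = 0.0973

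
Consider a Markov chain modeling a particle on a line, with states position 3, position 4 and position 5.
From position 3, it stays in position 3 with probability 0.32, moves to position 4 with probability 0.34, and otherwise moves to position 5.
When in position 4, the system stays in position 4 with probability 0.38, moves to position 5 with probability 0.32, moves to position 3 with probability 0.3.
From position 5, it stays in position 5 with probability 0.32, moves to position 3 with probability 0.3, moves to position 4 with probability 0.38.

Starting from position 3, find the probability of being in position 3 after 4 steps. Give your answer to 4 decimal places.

Propagate the distribution vector 4 steps from position 3.
After 0 steps: (1.0000, 0.0000, 0.0000)
After 1 step: (0.3200, 0.3400, 0.3400)
After 2 steps: (0.3064, 0.3672, 0.3264)
After 3 steps: (0.3061, 0.3677, 0.3261)
After 4 steps: (0.3061, 0.3678, 0.3261)
P(in position 3 after 4 steps) = 0.3061

0.3061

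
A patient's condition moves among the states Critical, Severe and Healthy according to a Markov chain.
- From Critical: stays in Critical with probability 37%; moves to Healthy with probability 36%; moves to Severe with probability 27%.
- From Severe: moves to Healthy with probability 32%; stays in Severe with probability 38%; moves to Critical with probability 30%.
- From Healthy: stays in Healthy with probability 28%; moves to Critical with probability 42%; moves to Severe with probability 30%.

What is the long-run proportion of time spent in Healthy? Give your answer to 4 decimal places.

Let the stationary distribution be π with π = πP and π_1 + π_2 + π_3 = 1.
π_1 = 0.37·π_1 + 0.3·π_2 + 0.42·π_3
π_2 = 0.27·π_1 + 0.38·π_2 + 0.3·π_3
Solving with the normalization constraint gives π = (0.3641, 0.3142, 0.3217).
So the stationary probability of Healthy is 0.3217.

0.3217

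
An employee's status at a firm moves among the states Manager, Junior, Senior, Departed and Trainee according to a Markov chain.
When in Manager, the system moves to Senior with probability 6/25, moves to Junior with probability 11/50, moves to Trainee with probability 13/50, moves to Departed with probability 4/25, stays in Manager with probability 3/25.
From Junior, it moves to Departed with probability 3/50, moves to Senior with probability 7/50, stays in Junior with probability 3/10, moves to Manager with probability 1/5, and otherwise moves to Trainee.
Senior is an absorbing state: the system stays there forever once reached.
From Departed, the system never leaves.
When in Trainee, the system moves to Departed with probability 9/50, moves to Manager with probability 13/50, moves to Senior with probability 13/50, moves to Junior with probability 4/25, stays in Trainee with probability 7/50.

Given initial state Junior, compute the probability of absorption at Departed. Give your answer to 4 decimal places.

Let h(s) be the probability of absorption at Departed starting from transient state s. Then h(Departed) = 1 and h(Senior) = 0. By first-step analysis:
h(Manager) = 0.12·h(Manager) + 0.22·h(Junior) + 0.24·0 + 0.16·1 + 0.26·h(Trainee)
h(Junior) = 0.2·h(Manager) + 0.3·h(Junior) + 0.14·0 + 0.06·1 + 0.3·h(Trainee)
h(Trainee) = 0.26·h(Manager) + 0.16·h(Junior) + 0.26·0 + 0.18·1 + 0.14·h(Trainee)
Solving: h(Manager) = 0.3904, h(Junior) = 0.3668, h(Trainee) = 0.3956.
Starting from Junior, the probability is 0.3668.

0.3668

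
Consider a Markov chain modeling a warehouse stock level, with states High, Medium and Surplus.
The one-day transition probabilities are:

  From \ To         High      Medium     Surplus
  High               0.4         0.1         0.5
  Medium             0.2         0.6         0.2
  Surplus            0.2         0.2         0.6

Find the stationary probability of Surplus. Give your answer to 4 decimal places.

0.4583

Let the stationary distribution be π with π = πP and π_1 + π_2 + π_3 = 1.
π_1 = 0.4·π_1 + 0.2·π_2 + 0.2·π_3
π_2 = 0.1·π_1 + 0.6·π_2 + 0.2·π_3
Solving with the normalization constraint gives π = (0.2500, 0.2917, 0.4583).
So the stationary probability of Surplus is 0.4583.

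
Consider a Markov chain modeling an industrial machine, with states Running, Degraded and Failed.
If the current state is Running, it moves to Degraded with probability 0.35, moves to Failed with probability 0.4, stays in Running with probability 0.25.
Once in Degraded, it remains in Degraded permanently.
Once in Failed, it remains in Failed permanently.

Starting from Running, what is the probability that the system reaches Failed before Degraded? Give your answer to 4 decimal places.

0.5333

Let h(s) be the probability of absorption at Failed starting from transient state s. Then h(Failed) = 1 and h(Degraded) = 0. By first-step analysis:
h(Running) = 0.25·h(Running) + 0.35·0 + 0.4·1
Solving: h(Running) = 0.5333.
Starting from Running, the probability is 0.5333.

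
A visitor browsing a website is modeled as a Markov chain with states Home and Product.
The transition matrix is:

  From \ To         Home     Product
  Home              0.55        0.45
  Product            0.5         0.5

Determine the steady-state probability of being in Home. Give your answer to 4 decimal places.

Let the stationary distribution be π with π = πP and π_1 + π_2 = 1.
π_1 = 0.55·π_1 + 0.5·π_2
Solving with the normalization constraint gives π = (0.5263, 0.4737).
So the stationary probability of Home is 0.5263.

0.5263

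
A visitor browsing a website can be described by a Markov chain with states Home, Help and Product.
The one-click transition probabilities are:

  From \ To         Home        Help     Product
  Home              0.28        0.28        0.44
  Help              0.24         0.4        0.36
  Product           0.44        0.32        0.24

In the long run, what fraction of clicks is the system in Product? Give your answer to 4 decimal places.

Let the stationary distribution be π with π = πP and π_1 + π_2 + π_3 = 1.
π_1 = 0.28·π_1 + 0.24·π_2 + 0.44·π_3
π_2 = 0.28·π_1 + 0.4·π_2 + 0.32·π_3
Solving with the normalization constraint gives π = (0.3218, 0.3338, 0.3444).
So the stationary probability of Product is 0.3444.

0.3444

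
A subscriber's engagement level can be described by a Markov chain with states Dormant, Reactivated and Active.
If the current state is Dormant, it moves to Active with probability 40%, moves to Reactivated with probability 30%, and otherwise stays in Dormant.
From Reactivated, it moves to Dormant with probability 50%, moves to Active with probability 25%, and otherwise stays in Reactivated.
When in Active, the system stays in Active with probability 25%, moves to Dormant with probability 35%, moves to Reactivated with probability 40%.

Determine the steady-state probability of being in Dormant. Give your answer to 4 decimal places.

0.3783

Let the stationary distribution be π with π = πP and π_1 + π_2 + π_3 = 1.
π_1 = 0.3·π_1 + 0.5·π_2 + 0.35·π_3
π_2 = 0.3·π_1 + 0.25·π_2 + 0.4·π_3
Solving with the normalization constraint gives π = (0.3783, 0.3149, 0.3067).
So the stationary probability of Dormant is 0.3783.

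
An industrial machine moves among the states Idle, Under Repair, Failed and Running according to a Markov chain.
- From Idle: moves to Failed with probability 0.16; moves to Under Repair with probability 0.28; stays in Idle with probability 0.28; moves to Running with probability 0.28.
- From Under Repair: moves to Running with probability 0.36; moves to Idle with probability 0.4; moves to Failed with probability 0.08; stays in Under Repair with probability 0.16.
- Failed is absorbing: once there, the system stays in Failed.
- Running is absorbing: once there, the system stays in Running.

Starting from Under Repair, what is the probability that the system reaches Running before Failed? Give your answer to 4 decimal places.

0.7532

Let h(s) be the probability of absorption at Running starting from transient state s. Then h(Running) = 1 and h(Failed) = 0. By first-step analysis:
h(Idle) = 0.28·h(Idle) + 0.28·h(Under Repair) + 0.16·0 + 0.28·1
h(Under Repair) = 0.4·h(Idle) + 0.16·h(Under Repair) + 0.08·0 + 0.36·1
Solving: h(Idle) = 0.6818, h(Under Repair) = 0.7532.
Starting from Under Repair, the probability is 0.7532.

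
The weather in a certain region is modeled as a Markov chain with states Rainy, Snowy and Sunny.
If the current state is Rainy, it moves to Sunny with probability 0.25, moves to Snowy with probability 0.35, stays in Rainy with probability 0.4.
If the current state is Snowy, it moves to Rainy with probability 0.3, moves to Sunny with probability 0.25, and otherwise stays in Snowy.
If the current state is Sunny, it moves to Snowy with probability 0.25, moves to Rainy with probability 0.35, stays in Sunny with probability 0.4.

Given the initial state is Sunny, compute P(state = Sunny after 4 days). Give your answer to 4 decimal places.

Propagate the distribution vector 4 days from Sunny.
After 0 days: (0.0000, 0.0000, 1.0000)
After 1 day: (0.3500, 0.2500, 0.4000)
After 2 days: (0.3550, 0.3350, 0.3100)
After 3 days: (0.3510, 0.3525, 0.2965)
After 4 days: (0.3499, 0.3556, 0.2945)
P(in Sunny after 4 days) = 0.2945

0.2945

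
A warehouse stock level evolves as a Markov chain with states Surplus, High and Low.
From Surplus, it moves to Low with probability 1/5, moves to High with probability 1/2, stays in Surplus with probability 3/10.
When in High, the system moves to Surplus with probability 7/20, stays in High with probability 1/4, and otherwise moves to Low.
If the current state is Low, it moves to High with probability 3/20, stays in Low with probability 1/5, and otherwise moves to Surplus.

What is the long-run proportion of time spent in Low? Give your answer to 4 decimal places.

0.2652

Let the stationary distribution be π with π = πP and π_1 + π_2 + π_3 = 1.
π_1 = 0.3·π_1 + 0.35·π_2 + 0.65·π_3
π_2 = 0.5·π_1 + 0.25·π_2 + 0.15·π_3
Solving with the normalization constraint gives π = (0.4091, 0.3258, 0.2652).
So the stationary probability of Low is 0.2652.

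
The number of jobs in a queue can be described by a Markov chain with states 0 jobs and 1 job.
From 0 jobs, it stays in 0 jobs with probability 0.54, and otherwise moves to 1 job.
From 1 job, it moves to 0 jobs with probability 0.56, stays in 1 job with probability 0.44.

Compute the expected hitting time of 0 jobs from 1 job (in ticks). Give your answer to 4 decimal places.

1.7857

Let t(s) be the expected number of ticks to first reach 0 jobs from state s, with t(0 jobs) = 0. Conditioning on the first tick:
t(1 job) = 1 + 0.44·t(1 job)
Solving: t(1 job) = 1.7857.
Expected ticks from 1 job to 0 jobs: 1.7857.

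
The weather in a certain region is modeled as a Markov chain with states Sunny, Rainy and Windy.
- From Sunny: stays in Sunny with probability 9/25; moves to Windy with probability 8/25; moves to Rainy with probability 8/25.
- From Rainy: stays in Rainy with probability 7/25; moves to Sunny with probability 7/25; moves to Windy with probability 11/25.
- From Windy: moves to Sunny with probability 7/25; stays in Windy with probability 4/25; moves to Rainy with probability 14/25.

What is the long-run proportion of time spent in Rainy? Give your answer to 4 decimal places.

0.3804

Let the stationary distribution be π with π = πP and π_1 + π_2 + π_3 = 1.
π_1 = 0.36·π_1 + 0.28·π_2 + 0.28·π_3
π_2 = 0.32·π_1 + 0.28·π_2 + 0.56·π_3
Solving with the normalization constraint gives π = (0.3043, 0.3804, 0.3152).
So the stationary probability of Rainy is 0.3804.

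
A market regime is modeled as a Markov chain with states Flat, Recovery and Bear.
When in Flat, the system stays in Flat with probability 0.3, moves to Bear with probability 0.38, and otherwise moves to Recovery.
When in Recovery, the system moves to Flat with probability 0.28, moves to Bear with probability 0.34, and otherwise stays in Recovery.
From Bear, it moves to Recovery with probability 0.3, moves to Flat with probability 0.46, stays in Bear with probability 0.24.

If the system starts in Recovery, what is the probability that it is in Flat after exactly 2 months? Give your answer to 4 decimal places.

0.3468

Sum over the intermediate state after 1 month:
P = P(Recovery→Flat)·P(Flat→Flat) + P(Recovery→Recovery)·P(Recovery→Flat) + P(Recovery→Bear)·P(Bear→Flat)
  = 0.28×0.3 + 0.38×0.28 + 0.34×0.46
  = 0.0840 + 0.1064 + 0.1564 = 0.3468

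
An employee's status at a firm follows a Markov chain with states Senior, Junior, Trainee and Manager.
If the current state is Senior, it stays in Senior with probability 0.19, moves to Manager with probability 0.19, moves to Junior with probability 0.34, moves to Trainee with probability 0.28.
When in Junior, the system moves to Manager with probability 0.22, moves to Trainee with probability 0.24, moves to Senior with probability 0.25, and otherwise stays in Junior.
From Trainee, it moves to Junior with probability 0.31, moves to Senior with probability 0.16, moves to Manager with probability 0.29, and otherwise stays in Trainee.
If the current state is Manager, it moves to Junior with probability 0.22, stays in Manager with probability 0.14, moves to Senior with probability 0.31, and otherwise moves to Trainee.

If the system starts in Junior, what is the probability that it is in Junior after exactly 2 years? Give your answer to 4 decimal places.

0.2919

Propagate the distribution vector 2 years from Junior.
After 0 years: (0.0000, 1.0000, 0.0000, 0.0000)
After 1 year: (0.2500, 0.2900, 0.2400, 0.2200)
After 2 years: (0.2266, 0.2919, 0.2698, 0.2117)
P(in Junior after 2 years) = 0.2919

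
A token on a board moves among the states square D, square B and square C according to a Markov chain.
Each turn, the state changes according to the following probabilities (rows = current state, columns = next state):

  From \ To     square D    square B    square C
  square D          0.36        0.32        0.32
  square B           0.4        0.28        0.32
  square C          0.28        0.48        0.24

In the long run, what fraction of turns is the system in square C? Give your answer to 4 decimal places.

Let the stationary distribution be π with π = πP and π_1 + π_2 + π_3 = 1.
π_1 = 0.36·π_1 + 0.4·π_2 + 0.28·π_3
π_2 = 0.32·π_1 + 0.28·π_2 + 0.48·π_3
Solving with the normalization constraint gives π = (0.3504, 0.3533, 0.2963).
So the stationary probability of square C is 0.2963.

0.2963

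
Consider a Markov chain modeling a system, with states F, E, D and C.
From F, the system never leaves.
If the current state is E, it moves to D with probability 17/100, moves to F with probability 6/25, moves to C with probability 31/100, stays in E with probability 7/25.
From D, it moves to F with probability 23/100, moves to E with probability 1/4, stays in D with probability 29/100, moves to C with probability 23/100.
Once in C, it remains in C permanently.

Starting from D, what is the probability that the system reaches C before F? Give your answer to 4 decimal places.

0.5187

Let h(s) be the probability of absorption at C starting from transient state s. Then h(C) = 1 and h(F) = 0. By first-step analysis:
h(E) = 0.24·0 + 0.28·h(E) + 0.17·h(D) + 0.31·1
h(D) = 0.23·0 + 0.25·h(E) + 0.29·h(D) + 0.23·1
Solving: h(E) = 0.5530, h(D) = 0.5187.
Starting from D, the probability is 0.5187.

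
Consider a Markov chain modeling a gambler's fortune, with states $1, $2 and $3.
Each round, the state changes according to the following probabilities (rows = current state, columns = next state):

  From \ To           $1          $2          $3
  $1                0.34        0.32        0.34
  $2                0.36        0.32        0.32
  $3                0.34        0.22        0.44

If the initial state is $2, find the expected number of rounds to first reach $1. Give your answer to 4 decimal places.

Let t(s) be the expected number of rounds to first reach $1 from state s, with t($1) = 0. Conditioning on the first round:
t($2) = 1 + 0.32·t($2) + 0.32·t($3)
t($3) = 1 + 0.22·t($2) + 0.44·t($3)
Solving: t($2) = 2.8351, t($3) = 2.8995.
Expected rounds from $2 to $1: 2.8351.

2.8351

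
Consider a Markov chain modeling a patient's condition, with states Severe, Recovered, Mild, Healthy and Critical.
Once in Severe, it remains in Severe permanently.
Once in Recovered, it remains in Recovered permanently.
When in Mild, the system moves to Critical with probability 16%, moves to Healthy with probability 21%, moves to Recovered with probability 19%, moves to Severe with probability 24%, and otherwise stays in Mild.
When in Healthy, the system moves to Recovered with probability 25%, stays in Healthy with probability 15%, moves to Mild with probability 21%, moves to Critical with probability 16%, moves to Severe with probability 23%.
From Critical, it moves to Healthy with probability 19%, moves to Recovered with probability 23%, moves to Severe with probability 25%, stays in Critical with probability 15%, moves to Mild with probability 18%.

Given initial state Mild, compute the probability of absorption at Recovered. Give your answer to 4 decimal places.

Let h(s) be the probability of absorption at Recovered starting from transient state s. Then h(Recovered) = 1 and h(Severe) = 0. By first-step analysis:
h(Mild) = 0.24·0 + 0.19·1 + 0.2·h(Mild) + 0.21·h(Healthy) + 0.16·h(Critical)
h(Healthy) = 0.23·0 + 0.25·1 + 0.21·h(Mild) + 0.15·h(Healthy) + 0.16·h(Critical)
h(Critical) = 0.25·0 + 0.23·1 + 0.18·h(Mild) + 0.19·h(Healthy) + 0.15·h(Critical)
Solving: h(Mild) = 0.4647, h(Healthy) = 0.4994, h(Critical) = 0.4806.
Starting from Mild, the probability is 0.4647.

0.4647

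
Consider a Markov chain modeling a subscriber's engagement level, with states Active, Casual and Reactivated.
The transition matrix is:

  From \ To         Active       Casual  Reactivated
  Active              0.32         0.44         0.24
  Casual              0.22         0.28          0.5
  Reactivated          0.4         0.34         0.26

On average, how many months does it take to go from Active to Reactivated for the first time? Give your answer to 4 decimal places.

Let t(s) be the expected number of months to first reach Reactivated from state s, with t(Reactivated) = 0. Conditioning on the first month:
t(Active) = 1 + 0.32·t(Active) + 0.44·t(Casual)
t(Casual) = 1 + 0.22·t(Active) + 0.28·t(Casual)
Solving: t(Active) = 2.9532, t(Casual) = 2.2912.
Expected months from Active to Reactivated: 2.9532.

2.9532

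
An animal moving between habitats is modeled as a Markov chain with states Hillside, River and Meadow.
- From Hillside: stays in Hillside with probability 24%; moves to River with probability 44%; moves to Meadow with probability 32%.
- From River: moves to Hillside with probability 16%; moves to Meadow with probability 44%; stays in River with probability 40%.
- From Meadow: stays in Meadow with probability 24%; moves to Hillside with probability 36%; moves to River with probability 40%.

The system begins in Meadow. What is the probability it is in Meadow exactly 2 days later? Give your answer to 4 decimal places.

0.3488

Sum over the intermediate state after 1 day:
P = P(Meadow→Hillside)·P(Hillside→Meadow) + P(Meadow→River)·P(River→Meadow) + P(Meadow→Meadow)·P(Meadow→Meadow)
  = 0.36×0.32 + 0.4×0.44 + 0.24×0.24
  = 0.1152 + 0.1760 + 0.0576 = 0.3488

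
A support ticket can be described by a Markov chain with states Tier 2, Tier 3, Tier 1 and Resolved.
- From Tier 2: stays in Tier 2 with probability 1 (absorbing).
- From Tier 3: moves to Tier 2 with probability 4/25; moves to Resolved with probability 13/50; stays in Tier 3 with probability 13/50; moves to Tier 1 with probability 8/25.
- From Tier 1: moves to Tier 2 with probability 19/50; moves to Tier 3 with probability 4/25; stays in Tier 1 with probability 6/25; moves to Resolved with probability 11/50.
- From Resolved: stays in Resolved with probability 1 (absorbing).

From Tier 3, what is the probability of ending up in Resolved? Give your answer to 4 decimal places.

0.5243

Let h(s) be the probability of absorption at Resolved starting from transient state s. Then h(Resolved) = 1 and h(Tier 2) = 0. By first-step analysis:
h(Tier 3) = 0.16·0 + 0.26·h(Tier 3) + 0.32·h(Tier 1) + 0.26·1
h(Tier 1) = 0.38·0 + 0.16·h(Tier 3) + 0.24·h(Tier 1) + 0.22·1
Solving: h(Tier 3) = 0.5243, h(Tier 1) = 0.3998.
Starting from Tier 3, the probability is 0.5243.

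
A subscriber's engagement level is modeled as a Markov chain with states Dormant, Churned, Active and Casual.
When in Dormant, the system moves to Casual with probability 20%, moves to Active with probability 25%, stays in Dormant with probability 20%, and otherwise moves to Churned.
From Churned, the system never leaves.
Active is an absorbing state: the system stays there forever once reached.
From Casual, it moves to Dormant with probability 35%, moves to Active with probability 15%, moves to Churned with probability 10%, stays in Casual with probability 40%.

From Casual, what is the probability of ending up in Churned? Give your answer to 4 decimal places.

0.4939

Let h(s) be the probability of absorption at Churned starting from transient state s. Then h(Churned) = 1 and h(Active) = 0. By first-step analysis:
h(Dormant) = 0.2·h(Dormant) + 0.35·1 + 0.25·0 + 0.2·h(Casual)
h(Casual) = 0.35·h(Dormant) + 0.1·1 + 0.15·0 + 0.4·h(Casual)
Solving: h(Dormant) = 0.5610, h(Casual) = 0.4939.
Starting from Casual, the probability is 0.4939.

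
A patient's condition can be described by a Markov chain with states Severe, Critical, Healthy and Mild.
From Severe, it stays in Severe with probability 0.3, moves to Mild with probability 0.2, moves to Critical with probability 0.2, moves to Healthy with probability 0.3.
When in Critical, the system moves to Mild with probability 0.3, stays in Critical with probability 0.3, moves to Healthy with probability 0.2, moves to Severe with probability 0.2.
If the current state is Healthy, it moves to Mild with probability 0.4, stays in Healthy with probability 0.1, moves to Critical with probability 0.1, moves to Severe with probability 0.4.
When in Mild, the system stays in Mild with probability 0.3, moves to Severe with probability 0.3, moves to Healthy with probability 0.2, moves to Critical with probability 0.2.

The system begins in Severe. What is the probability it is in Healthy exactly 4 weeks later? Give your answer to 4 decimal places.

Propagate the distribution vector 4 weeks from Severe.
After 0 weeks: (1.0000, 0.0000, 0.0000, 0.0000)
After 1 week: (0.3000, 0.2000, 0.3000, 0.2000)
After 2 weeks: (0.3100, 0.1900, 0.2000, 0.3000)
After 3 weeks: (0.3010, 0.1990, 0.2110, 0.2890)
After 4 weeks: (0.3012, 0.1988, 0.2090, 0.2910)
P(in Healthy after 4 weeks) = 0.2090

0.2090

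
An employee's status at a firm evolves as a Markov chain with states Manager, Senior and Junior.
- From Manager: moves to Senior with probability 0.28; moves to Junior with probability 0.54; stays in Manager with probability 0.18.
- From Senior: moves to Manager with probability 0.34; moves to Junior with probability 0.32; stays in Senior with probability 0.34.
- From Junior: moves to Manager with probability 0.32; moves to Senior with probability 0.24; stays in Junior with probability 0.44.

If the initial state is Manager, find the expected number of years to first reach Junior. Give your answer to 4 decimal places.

2.1076

Let t(s) be the expected number of years to first reach Junior from state s, with t(Junior) = 0. Conditioning on the first year:
t(Manager) = 1 + 0.18·t(Manager) + 0.28·t(Senior)
t(Senior) = 1 + 0.34·t(Manager) + 0.34·t(Senior)
Solving: t(Manager) = 2.1076, t(Senior) = 2.6009.
Expected years from Manager to Junior: 2.1076.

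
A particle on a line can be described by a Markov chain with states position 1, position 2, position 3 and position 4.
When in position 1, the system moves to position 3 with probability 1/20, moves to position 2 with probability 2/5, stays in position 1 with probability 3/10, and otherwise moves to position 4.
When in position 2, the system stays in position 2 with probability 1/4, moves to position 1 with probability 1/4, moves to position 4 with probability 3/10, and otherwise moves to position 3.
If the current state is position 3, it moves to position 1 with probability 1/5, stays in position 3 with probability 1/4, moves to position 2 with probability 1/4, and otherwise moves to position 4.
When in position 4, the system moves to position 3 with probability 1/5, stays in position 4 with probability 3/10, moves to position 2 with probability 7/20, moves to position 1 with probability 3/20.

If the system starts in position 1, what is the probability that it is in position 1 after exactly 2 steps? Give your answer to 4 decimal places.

Propagate the distribution vector 2 steps from position 1.
After 0 steps: (1.0000, 0.0000, 0.0000, 0.0000)
After 1 step: (0.3000, 0.4000, 0.0500, 0.2500)
After 2 steps: (0.2375, 0.3200, 0.1575, 0.2850)
P(in position 1 after 2 steps) = 0.2375

0.2375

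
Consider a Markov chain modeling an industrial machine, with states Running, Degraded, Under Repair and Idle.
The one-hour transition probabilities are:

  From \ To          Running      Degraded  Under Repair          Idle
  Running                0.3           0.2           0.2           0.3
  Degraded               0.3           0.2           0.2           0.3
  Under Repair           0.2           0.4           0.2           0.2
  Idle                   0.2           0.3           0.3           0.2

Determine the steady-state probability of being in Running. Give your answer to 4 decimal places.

Let the stationary distribution be π with π = πP and π_1 + π_2 + π_3 + π_4 = 1.
π_1 = 0.3·π_1 + 0.3·π_2 + 0.2·π_3 + 0.2·π_4
π_2 = 0.2·π_1 + 0.2·π_2 + 0.4·π_3 + 0.3·π_4
π_3 = 0.2·π_1 + 0.2·π_2 + 0.2·π_3 + 0.3·π_4
Solving with the normalization constraint gives π = (0.2523, 0.2703, 0.2252, 0.2523).
So the stationary probability of Running is 0.2523.

0.2523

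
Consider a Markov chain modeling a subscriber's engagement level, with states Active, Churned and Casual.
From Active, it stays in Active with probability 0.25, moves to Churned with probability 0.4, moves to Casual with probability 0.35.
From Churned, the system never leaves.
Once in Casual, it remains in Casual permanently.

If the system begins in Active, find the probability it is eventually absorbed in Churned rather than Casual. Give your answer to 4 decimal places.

Let h(s) be the probability of absorption at Churned starting from transient state s. Then h(Churned) = 1 and h(Casual) = 0. By first-step analysis:
h(Active) = 0.25·h(Active) + 0.4·1 + 0.35·0
Solving: h(Active) = 0.5333.
Starting from Active, the probability is 0.5333.

0.5333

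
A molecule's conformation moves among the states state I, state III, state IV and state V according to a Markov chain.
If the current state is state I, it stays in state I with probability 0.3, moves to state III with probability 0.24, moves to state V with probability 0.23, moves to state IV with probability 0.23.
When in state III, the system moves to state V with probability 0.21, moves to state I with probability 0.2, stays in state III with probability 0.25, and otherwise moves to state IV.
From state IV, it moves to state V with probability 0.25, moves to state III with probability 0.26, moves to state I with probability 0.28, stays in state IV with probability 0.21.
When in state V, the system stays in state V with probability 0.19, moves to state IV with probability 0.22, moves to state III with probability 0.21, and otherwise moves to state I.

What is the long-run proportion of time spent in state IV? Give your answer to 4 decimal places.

0.2493

Let the stationary distribution be π with π = πP and π_1 + π_2 + π_3 + π_4 = 1.
π_1 = 0.3·π_1 + 0.2·π_2 + 0.28·π_3 + 0.38·π_4
π_2 = 0.24·π_1 + 0.25·π_2 + 0.26·π_3 + 0.21·π_4
π_3 = 0.23·π_1 + 0.34·π_2 + 0.21·π_3 + 0.22·π_4
Solving with the normalization constraint gives π = (0.2886, 0.2408, 0.2493, 0.2213).
So the stationary probability of state IV is 0.2493.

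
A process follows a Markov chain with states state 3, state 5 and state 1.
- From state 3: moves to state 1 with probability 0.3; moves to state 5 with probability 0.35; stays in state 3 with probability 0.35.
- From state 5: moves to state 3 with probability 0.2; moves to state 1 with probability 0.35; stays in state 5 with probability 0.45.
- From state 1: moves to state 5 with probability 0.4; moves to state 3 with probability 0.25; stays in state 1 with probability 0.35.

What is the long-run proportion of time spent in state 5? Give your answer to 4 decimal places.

0.4076

Let the stationary distribution be π with π = πP and π_1 + π_2 + π_3 = 1.
π_1 = 0.35·π_1 + 0.2·π_2 + 0.25·π_3
π_2 = 0.35·π_1 + 0.45·π_2 + 0.4·π_3
Solving with the normalization constraint gives π = (0.2551, 0.4076, 0.3372).
So the stationary probability of state 5 is 0.4076.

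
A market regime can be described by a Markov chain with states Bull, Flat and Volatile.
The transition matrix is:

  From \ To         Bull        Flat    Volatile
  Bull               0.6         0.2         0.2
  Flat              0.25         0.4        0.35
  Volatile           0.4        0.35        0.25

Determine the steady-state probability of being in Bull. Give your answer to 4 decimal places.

Let the stationary distribution be π with π = πP and π_1 + π_2 + π_3 = 1.
π_1 = 0.6·π_1 + 0.25·π_2 + 0.4·π_3
π_2 = 0.2·π_1 + 0.4·π_2 + 0.35·π_3
Solving with the normalization constraint gives π = (0.4441, 0.2983, 0.2576).
So the stationary probability of Bull is 0.4441.

0.4441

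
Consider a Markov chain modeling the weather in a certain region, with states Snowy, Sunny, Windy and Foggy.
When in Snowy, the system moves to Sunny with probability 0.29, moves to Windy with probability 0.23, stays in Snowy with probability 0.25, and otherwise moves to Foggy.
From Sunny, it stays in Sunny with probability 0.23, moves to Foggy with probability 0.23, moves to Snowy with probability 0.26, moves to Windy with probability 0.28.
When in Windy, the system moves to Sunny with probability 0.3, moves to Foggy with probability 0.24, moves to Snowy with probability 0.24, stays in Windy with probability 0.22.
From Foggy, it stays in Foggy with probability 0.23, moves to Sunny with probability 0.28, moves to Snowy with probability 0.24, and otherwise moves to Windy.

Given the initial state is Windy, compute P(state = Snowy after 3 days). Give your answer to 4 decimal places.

Propagate the distribution vector 3 days from Windy.
After 0 days: (0.0000, 0.0000, 1.0000, 0.0000)
After 1 day: (0.2400, 0.3000, 0.2200, 0.2400)
After 2 days: (0.2484, 0.2718, 0.2476, 0.2322)
After 3 days: (0.2479, 0.2738, 0.2458, 0.2325)
P(in Snowy after 3 days) = 0.2479

0.2479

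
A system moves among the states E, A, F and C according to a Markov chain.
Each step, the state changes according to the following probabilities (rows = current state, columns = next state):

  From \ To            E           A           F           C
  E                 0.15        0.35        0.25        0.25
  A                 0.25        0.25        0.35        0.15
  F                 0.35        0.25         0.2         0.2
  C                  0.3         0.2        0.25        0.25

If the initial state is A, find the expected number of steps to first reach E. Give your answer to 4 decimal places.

3.4725

Let t(s) be the expected number of steps to first reach E from state s, with t(E) = 0. Conditioning on the first step:
t(A) = 1 + 0.25·t(A) + 0.35·t(F) + 0.15·t(C)
t(F) = 1 + 0.25·t(A) + 0.2·t(F) + 0.2·t(C)
t(C) = 1 + 0.2·t(A) + 0.25·t(F) + 0.25·t(C)
Solving: t(A) = 3.4725, t(F) = 3.1636, t(C) = 3.3139.
Expected steps from A to E: 3.4725.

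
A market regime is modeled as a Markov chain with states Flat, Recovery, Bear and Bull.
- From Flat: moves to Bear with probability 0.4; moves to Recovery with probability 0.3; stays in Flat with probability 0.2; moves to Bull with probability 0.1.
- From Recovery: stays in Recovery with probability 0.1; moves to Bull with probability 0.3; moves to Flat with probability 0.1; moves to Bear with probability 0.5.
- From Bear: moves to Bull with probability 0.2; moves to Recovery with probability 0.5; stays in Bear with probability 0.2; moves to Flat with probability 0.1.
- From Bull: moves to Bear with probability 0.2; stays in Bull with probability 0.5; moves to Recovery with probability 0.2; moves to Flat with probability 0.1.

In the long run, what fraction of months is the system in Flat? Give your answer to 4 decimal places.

Let the stationary distribution be π with π = πP and π_1 + π_2 + π_3 + π_4 = 1.
π_1 = 0.2·π_1 + 0.1·π_2 + 0.1·π_3 + 0.1·π_4
π_2 = 0.3·π_1 + 0.1·π_2 + 0.5·π_3 + 0.2·π_4
π_3 = 0.4·π_1 + 0.5·π_2 + 0.2·π_3 + 0.2·π_4
Solving with the normalization constraint gives π = (0.1111, 0.2750, 0.3047, 0.3091).
So the stationary probability of Flat is 0.1111.

0.1111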